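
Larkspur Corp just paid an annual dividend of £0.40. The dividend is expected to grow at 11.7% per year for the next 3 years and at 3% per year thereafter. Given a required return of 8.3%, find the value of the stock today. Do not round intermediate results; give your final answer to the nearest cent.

D_1 = 0.44680
D_2 = 0.49908
D_3 = 0.55747
Terminal value at year 3: TV = D_3×(1+g_2)/(r−g_2) = 0.57419/0.053 = 10.83380
P_0 = D_1/(1+r)^1 + D_2/(1+r)^2 + D_3/(1+r)^3 + TV/(1+r)^3
    = 0.41256 + 0.42551 + 0.43887 + 8.52895 = 9.80588

£9.81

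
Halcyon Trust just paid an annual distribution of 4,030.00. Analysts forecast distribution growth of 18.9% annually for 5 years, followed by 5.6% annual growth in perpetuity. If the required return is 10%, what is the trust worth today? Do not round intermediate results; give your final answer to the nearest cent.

D_1 = 4791.67000
D_2 = 5697.29563
D_3 = 6774.08450
D_4 = 8054.38648
D_5 = 9576.66552
Terminal value at year 5: TV = D_5×(1+g_2)/(r−g_2) = 10112.95879/0.044 = 229839.97246
P_0 = D_1/(1+r)^1 + D_2/(1+r)^2 + D_3/(1+r)^3 + D_4/(1+r)^4 + D_5/(1+r)^5 + TV/(1+r)^5
    = 4356.06364 + 4708.50879 + 5089.46995 + 5501.25434 + 5946.35582 + 142712.53979 = 168314.19233

168314.19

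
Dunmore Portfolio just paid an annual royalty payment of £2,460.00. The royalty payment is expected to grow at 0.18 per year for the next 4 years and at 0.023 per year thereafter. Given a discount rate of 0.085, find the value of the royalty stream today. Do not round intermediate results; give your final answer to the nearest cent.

£68975.19

D_1 = 2902.80000
D_2 = 3425.30400
D_3 = 4041.85872
D_4 = 4769.39329
Terminal value at year 4: TV = D_4×(1+g_2)/(r−g_2) = 4879.08934/0.062 = 78694.98928
P_0 = D_1/(1+r)^1 + D_2/(1+r)^2 + D_3/(1+r)^3 + D_4/(1+r)^4 + TV/(1+r)^4
    = 2675.39171 + 2909.64259 + 3164.40392 + 3441.47155 + 56784.28056 = 68975.19033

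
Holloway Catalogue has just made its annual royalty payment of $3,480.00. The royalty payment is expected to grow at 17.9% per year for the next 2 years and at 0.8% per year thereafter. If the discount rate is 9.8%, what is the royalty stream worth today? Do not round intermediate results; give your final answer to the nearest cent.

$52687.77

D_1 = 4102.92000
D_2 = 4837.34268
Terminal value at year 2: TV = D_2×(1+g_2)/(r−g_2) = 4876.04142/0.09 = 54178.23802
P_0 = D_1/(1+r)^1 + D_2/(1+r)^2 + TV/(1+r)^2
    = 3736.72131 + 4012.38108 + 44938.66810 = 52687.77049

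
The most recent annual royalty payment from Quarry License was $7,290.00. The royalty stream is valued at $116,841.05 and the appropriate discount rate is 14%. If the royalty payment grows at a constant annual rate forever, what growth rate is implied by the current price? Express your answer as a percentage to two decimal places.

P = D₀(1+g)/(r−g) ⇒ P(r−g) = D₀(1+g) ⇒ g(P+D₀) = P·r − D₀
g = (P·r − D₀)/(P + D₀) = ($116,841.05×0.14 − $7,290.00) / ($116,841.05 + $7,290.00) = 0.073050

7.30%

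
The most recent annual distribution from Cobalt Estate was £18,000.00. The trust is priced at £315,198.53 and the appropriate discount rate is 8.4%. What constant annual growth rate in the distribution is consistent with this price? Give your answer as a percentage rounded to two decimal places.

2.54%

P = D₀(1+g)/(r−g) ⇒ P(r−g) = D₀(1+g) ⇒ g(P+D₀) = P·r − D₀
g = (P·r − D₀)/(P + D₀) = (£315,198.53×0.084 − £18,000.00) / (£315,198.53 + £18,000.00) = 0.025440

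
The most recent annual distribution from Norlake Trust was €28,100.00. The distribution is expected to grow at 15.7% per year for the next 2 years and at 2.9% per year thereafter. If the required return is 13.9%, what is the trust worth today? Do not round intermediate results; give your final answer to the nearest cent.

€328775.83

D_1 = 32511.70000
D_2 = 37616.03690
Terminal value at year 2: TV = D_2×(1+g_2)/(r−g_2) = 38706.90197/0.11 = 351880.92700
P_0 = D_1/(1+r)^1 + D_2/(1+r)^2 + TV/(1+r)^2
    = 28544.07375 + 28995.16534 + 271236.59218 = 328775.83127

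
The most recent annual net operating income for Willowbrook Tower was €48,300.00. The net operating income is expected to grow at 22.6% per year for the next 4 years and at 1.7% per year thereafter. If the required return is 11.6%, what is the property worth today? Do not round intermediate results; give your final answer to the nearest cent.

€968402.46

D_1 = 59215.80000
D_2 = 72598.57080
D_3 = 89005.84780
D_4 = 109121.16940
Terminal value at year 4: TV = D_4×(1+g_2)/(r−g_2) = 110976.22928/0.099 = 1120972.01297
P_0 = D_1/(1+r)^1 + D_2/(1+r)^2 + D_3/(1+r)^3 + D_4/(1+r)^4 + TV/(1+r)^4
    = 53060.75269 + 58290.75519 + 64036.25974 + 70348.07745 + 722666.61384 = 968402.45891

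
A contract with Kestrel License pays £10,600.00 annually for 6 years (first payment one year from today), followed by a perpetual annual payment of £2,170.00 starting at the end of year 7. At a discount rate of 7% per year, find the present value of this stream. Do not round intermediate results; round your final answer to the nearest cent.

PV of 6-year annuity: £10,600.00 × [1 − (1+0.07)^−6] / 0.07 = 50525.32039
Perpetuity value at year 6: £2,170.00 / 0.07 = 31000.00000
PV of perpetuity: 31000.00000 / (1+0.07)^6 = 20656.60894
Total PV = 50525.32039 + 20656.60894 = 71181.92933

£71181.93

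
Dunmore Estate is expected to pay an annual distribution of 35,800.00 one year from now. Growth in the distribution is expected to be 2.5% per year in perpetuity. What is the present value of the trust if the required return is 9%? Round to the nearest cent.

Growing perpetuity: P = D₁ / (r − g) = 35,800.0000 / (0.09 − 0.025) = 550,769.23

550769.23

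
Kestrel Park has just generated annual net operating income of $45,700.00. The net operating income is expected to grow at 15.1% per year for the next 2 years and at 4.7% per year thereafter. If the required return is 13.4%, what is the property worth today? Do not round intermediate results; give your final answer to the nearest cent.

D_1 = 52600.70000
D_2 = 60543.40570
Terminal value at year 2: TV = D_2×(1+g_2)/(r−g_2) = 63388.94577/0.087 = 728608.57204
P_0 = D_1/(1+r)^1 + D_2/(1+r)^2 + TV/(1+r)^2
    = 46385.09700 + 47080.46442 + 566589.03730 = 660054.59871

$660054.60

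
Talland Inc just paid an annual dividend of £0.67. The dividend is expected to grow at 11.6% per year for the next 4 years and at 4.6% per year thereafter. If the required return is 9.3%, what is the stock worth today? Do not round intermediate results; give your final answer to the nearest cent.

£19.03

D_1 = 0.74772
D_2 = 0.83446
D_3 = 0.93125
D_4 = 1.03928
Terminal value at year 4: TV = D_4×(1+g_2)/(r−g_2) = 1.08708/0.047 = 23.12946
P_0 = D_1/(1+r)^1 + D_2/(1+r)^2 + D_3/(1+r)^3 + D_4/(1+r)^4 + TV/(1+r)^4
    = 0.68410 + 0.69849 + 0.71319 + 0.72820 + 16.20633 = 19.03032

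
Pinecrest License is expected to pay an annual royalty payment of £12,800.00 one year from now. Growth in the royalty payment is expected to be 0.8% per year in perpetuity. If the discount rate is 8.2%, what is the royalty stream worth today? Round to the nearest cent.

£172972.97

Growing perpetuity: P = D₁ / (r − g) = £12,800.0000 / (0.082 − 0.008) = £172,972.97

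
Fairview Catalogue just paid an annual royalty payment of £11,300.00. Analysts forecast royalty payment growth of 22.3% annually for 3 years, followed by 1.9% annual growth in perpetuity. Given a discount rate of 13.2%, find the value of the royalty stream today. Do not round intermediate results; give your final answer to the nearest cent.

D_1 = 13819.90000
D_2 = 16901.73770
D_3 = 20670.82521
Terminal value at year 3: TV = D_3×(1+g_2)/(r−g_2) = 21063.57089/0.113 = 186403.28218
P_0 = D_1/(1+r)^1 + D_2/(1+r)^2 + D_3/(1+r)^3 + TV/(1+r)^3
    = 12208.39223 + 13189.80892 + 14250.12041 + 128503.29821 = 168151.61976

£168151.62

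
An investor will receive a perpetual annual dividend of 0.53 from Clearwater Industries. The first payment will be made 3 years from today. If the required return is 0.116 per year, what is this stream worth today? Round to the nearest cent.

Value at end of year 2: C / r = 0.53 / 0.116 = 4.5690
Discount to today: PV = 4.5690 / (1 + 0.116)^2 = 4.5690 / 1.245456 = 3.67

3.67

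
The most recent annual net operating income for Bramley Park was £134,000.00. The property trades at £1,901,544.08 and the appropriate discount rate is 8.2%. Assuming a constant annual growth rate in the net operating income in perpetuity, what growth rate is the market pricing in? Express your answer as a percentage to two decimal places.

P = D₀(1+g)/(r−g) ⇒ P(r−g) = D₀(1+g) ⇒ g(P+D₀) = P·r − D₀
g = (P·r − D₀)/(P + D₀) = (£1,901,544.08×0.082 − £134,000.00) / (£1,901,544.08 + £134,000.00) = 0.010772

1.08%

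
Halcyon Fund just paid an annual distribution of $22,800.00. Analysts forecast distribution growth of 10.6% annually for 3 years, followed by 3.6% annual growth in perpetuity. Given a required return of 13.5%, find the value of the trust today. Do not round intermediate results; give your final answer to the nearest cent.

$285732.38

D_1 = 25216.80000
D_2 = 27889.78080
D_3 = 30846.09756
Terminal value at year 3: TV = D_3×(1+g_2)/(r−g_2) = 31956.55708/0.099 = 322793.50583
P_0 = D_1/(1+r)^1 + D_2/(1+r)^2 + D_3/(1+r)^3 + TV/(1+r)^3
    = 22217.44493 + 21649.77453 + 21096.60849 + 220768.54944 = 285732.37740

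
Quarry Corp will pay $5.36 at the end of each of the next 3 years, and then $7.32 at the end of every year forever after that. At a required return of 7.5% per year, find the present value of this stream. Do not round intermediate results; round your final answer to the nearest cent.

$92.50

PV of 3-year annuity: $5.36 × [1 − (1+0.075)^−3] / 0.075 = 13.93882
Perpetuity value at year 3: $7.32 / 0.075 = 97.60000
PV of perpetuity: 97.60000 / (1+0.075)^3 = 78.56415
Total PV = 13.93882 + 78.56415 = 92.50297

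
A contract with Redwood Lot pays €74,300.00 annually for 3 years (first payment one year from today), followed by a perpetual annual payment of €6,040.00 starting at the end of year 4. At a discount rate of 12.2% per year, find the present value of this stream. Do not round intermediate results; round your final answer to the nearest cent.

€212895.38

PV of 3-year annuity: €74,300.00 × [1 − (1+0.122)^−3] / 0.122 = 177844.53045
Perpetuity value at year 3: €6,040.00 / 0.122 = 49508.19672
PV of perpetuity: 49508.19672 / (1+0.122)^3 = 35050.84862
Total PV = 177844.53045 + 35050.84862 = 212895.37907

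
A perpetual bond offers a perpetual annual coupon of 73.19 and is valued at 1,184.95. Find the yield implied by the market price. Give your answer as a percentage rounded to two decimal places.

P = C/r ⇒ r = C/P = 73.19/1,184.95 = 0.061766

6.18%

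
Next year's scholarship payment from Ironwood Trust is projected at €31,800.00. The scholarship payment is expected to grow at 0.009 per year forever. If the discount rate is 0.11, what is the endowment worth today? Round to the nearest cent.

€314851.49

Growing perpetuity: P = D₁ / (r − g) = €31,800.0000 / (0.11 − 0.009) = €314,851.49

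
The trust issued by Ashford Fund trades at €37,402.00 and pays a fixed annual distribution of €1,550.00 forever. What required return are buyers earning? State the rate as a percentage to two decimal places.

P = C/r ⇒ r = C/P = €1,550.00/€37,402.00 = 0.041442

4.14%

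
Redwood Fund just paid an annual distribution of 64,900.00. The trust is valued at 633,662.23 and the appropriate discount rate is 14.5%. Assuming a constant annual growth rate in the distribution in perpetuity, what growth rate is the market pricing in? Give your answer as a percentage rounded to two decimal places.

3.86%

P = D₀(1+g)/(r−g) ⇒ P(r−g) = D₀(1+g) ⇒ g(P+D₀) = P·r − D₀
g = (P·r − D₀)/(P + D₀) = (633,662.23×0.145 − 64,900.00) / (633,662.23 + 64,900.00) = 0.038624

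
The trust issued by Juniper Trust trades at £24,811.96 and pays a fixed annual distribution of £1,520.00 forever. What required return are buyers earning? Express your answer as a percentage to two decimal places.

6.13%

P = C/r ⇒ r = C/P = £1,520.00/£24,811.96 = 0.061261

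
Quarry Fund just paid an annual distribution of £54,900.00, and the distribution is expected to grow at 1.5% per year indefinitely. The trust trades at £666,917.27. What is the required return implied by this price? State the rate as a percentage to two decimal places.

9.86%

D₁ = £54,900.00 × 1.015 = £55,723.5000
P = D₁/(r − g) ⇒ r = D₁/P + g = £55,723.5000/£666,917.27 + 0.015 = 0.083554 + 0.015 = 0.098554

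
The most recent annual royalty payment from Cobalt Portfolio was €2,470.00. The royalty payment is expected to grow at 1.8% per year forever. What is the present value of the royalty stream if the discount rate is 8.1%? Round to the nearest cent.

D₁ = D₀ × (1 + g) = €2,470.00 × 1.018 = €2,514.4600
Growing perpetuity: P = D₁ / (r − g) = €2,514.4600 / (0.081 − 0.018) = €39,912.06

€39912.06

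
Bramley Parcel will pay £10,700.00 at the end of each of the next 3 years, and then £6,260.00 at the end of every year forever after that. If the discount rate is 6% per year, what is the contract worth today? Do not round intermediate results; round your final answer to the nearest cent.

PV of 3-year annuity: £10,700.00 × [1 − (1+0.06)^−3] / 0.06 = 28601.22786
Perpetuity value at year 3: £6,260.00 / 0.06 = 104333.33333
PV of perpetuity: 104333.33333 / (1+0.06)^3 = 87600.27853
Total PV = 28601.22786 + 87600.27853 = 116201.50639

£116201.51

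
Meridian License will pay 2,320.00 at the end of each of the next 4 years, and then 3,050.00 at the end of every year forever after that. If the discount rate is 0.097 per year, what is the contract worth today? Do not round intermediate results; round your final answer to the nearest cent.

29114.19

PV of 4-year annuity: 2,320.00 × [1 − (1+0.097)^−4] / 0.097 = 7402.10130
Perpetuity value at year 4: 3,050.00 / 0.097 = 31443.29897
PV of perpetuity: 31443.29897 / (1+0.097)^4 = 21712.08821
Total PV = 7402.10130 + 21712.08821 = 29114.18951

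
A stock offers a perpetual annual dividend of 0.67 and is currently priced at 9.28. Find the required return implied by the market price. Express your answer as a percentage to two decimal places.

7.22%

P = C/r ⇒ r = C/P = 0.67/9.28 = 0.072198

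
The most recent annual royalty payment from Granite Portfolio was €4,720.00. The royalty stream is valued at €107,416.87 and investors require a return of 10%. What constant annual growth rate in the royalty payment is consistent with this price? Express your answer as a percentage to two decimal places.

P = D₀(1+g)/(r−g) ⇒ P(r−g) = D₀(1+g) ⇒ g(P+D₀) = P·r − D₀
g = (P·r − D₀)/(P + D₀) = (€107,416.87×0.1 − €4,720.00) / (€107,416.87 + €4,720.00) = 0.053699

5.37%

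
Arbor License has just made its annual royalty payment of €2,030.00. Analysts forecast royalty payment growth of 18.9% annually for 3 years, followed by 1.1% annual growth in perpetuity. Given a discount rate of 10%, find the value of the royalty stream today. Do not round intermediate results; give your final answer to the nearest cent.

D_1 = 2413.67000
D_2 = 2869.85363
D_3 = 3412.25597
Terminal value at year 3: TV = D_3×(1+g_2)/(r−g_2) = 3449.79078/0.089 = 38761.69418
P_0 = D_1/(1+r)^1 + D_2/(1+r)^2 + D_3/(1+r)^3 + TV/(1+r)^3
    = 2194.24545 + 2371.77986 + 2563.67841 + 29122.23454 = 36251.93827

€36251.94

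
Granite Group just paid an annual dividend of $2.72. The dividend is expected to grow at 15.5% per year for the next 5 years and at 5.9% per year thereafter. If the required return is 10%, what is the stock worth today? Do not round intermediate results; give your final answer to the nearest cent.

$105.45

D_1 = 3.14160
D_2 = 3.62855
D_3 = 4.19097
D_4 = 4.84057
D_5 = 5.59086
Terminal value at year 5: TV = D_5×(1+g_2)/(r−g_2) = 5.92072/0.041 = 144.40789
P_0 = D_1/(1+r)^1 + D_2/(1+r)^2 + D_3/(1+r)^3 + D_4/(1+r)^4 + D_5/(1+r)^5 + TV/(1+r)^5
    = 2.85600 + 2.99880 + 3.14874 + 3.30618 + 3.47149 + 89.66594 = 105.44714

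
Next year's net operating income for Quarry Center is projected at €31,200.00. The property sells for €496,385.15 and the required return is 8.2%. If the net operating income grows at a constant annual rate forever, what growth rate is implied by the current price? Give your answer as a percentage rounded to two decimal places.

1.91%

P = D₁/(r−g) ⇒ g = r − D₁/P = 0.082 − €31,200.00/€496,385.15 = 0.019146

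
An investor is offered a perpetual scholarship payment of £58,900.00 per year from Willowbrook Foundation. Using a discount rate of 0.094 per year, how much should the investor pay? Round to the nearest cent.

Level perpetuity: PV = C / r = £58,900.00 / 0.094 = £626,595.74

£626595.74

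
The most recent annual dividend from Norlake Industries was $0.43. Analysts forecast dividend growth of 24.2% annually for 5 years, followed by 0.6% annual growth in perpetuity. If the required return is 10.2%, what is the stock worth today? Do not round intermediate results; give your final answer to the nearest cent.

D_1 = 0.53406
D_2 = 0.66330
D_3 = 0.82382
D_4 = 1.02319
D_5 = 1.27080
Terminal value at year 5: TV = D_5×(1+g_2)/(r−g_2) = 1.27842/0.096 = 13.31690
P_0 = D_1/(1+r)^1 + D_2/(1+r)^2 + D_3/(1+r)^3 + D_4/(1+r)^4 + D_5/(1+r)^5 + TV/(1+r)^5
    = 0.48463 + 0.54620 + 0.61559 + 0.69379 + 0.78193 + 8.19399 = 11.31612

$11.32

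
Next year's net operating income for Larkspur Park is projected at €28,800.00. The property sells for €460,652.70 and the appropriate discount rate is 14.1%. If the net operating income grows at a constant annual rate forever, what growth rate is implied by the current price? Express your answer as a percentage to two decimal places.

P = D₁/(r−g) ⇒ g = r − D₁/P = 0.141 − €28,800.00/€460,652.70 = 0.078480

7.85%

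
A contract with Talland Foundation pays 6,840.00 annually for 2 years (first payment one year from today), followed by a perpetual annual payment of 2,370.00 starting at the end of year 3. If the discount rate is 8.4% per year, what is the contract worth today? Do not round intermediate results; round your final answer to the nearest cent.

36141.98

PV of 2-year annuity: 6,840.00 × [1 − (1+0.084)^−2] / 0.084 = 12130.96227
Perpetuity value at year 2: 2,370.00 / 0.084 = 28214.28571
PV of perpetuity: 28214.28571 / (1+0.084)^2 = 24011.01370
Total PV = 12130.96227 + 24011.01370 = 36141.97597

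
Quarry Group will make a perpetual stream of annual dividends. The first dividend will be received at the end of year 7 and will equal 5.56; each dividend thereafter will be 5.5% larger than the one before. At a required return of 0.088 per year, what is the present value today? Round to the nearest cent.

Value at end of year 6: C₁ / (r − g) = 5.56 / (0.088 − 0.055) = 168.4848
Discount to today: PV = 168.4848 / (1 + 0.088)^6 = 168.4848 / 1.658721 = 101.58

101.58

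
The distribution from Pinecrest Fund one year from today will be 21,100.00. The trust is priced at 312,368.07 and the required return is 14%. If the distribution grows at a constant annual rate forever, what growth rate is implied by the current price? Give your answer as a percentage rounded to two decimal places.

P = D₁/(r−g) ⇒ g = r − D₁/P = 0.14 − 21,100.00/312,368.07 = 0.072451

7.25%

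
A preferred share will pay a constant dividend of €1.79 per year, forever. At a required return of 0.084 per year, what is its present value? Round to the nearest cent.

Level perpetuity: PV = C / r = €1.79 / 0.084 = €21.31

€21.31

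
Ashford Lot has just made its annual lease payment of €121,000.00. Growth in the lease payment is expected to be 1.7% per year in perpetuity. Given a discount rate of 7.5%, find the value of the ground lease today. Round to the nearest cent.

D₁ = D₀ × (1 + g) = €121,000.00 × 1.017 = €123,057.0000
Growing perpetuity: P = D₁ / (r − g) = €123,057.0000 / (0.075 − 0.017) = €2,121,672.41

€2121672.41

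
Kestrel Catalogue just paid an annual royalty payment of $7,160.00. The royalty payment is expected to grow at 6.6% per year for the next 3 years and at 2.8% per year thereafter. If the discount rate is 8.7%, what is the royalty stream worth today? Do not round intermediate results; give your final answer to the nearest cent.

D_1 = 7632.56000
D_2 = 8136.30896
D_3 = 8673.30535
Terminal value at year 3: TV = D_3×(1+g_2)/(r−g_2) = 8916.15790/0.059 = 151121.32036
P_0 = D_1/(1+r)^1 + D_2/(1+r)^2 + D_3/(1+r)^3 + TV/(1+r)^3
    = 7021.67433 + 6886.02101 + 6752.98841 + 117662.23867 = 138322.92242

$138322.92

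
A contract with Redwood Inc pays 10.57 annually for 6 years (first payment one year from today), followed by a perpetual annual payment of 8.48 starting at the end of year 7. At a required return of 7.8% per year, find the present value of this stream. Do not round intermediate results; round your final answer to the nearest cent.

PV of 6-year annuity: 10.57 × [1 − (1+0.078)^−6] / 0.078 = 49.16173
Perpetuity value at year 6: 8.48 / 0.078 = 108.71795
PV of perpetuity: 108.71795 / (1+0.078)^6 = 69.27694
Total PV = 49.16173 + 69.27694 = 118.43867

118.44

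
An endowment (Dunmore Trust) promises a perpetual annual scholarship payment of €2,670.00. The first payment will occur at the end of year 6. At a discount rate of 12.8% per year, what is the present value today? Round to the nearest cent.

Value at end of year 5: C / r = €2,670.00 / 0.128 = €20,859.3750
Discount to today: PV = €20,859.3750 / (1 + 0.128)^5 = €20,859.3750 / 1.826188 = €11,422.36

€11422.36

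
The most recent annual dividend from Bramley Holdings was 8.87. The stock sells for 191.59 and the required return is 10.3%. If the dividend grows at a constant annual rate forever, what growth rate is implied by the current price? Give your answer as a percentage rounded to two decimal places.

P = D₀(1+g)/(r−g) ⇒ P(r−g) = D₀(1+g) ⇒ g(P+D₀) = P·r − D₀
g = (P·r − D₀)/(P + D₀) = (191.59×0.103 − 8.87) / (191.59 + 8.87) = 0.054194

5.42%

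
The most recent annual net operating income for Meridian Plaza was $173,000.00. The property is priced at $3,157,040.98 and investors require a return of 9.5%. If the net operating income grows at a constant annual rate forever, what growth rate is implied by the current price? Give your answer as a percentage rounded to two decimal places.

3.81%

P = D₀(1+g)/(r−g) ⇒ P(r−g) = D₀(1+g) ⇒ g(P+D₀) = P·r − D₀
g = (P·r − D₀)/(P + D₀) = ($3,157,040.98×0.095 − $173,000.00) / ($3,157,040.98 + $173,000.00) = 0.038113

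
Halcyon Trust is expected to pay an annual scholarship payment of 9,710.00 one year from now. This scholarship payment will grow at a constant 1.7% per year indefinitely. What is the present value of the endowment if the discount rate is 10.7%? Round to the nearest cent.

107888.89

Growing perpetuity: P = D₁ / (r − g) = 9,710.0000 / (0.107 − 0.017) = 107,888.89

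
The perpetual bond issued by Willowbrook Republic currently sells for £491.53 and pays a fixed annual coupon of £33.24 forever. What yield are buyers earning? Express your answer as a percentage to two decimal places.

P = C/r ⇒ r = C/P = £33.24/£491.53 = 0.067626

6.76%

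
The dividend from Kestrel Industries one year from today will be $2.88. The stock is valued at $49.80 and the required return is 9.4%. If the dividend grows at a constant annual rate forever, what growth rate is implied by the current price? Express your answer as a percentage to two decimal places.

3.62%

P = D₁/(r−g) ⇒ g = r − D₁/P = 0.094 − $2.88/$49.80 = 0.036169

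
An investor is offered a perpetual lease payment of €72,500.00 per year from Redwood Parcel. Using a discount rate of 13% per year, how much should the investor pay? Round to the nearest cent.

Level perpetuity: PV = C / r = €72,500.00 / 0.13 = €557,692.31

€557692.31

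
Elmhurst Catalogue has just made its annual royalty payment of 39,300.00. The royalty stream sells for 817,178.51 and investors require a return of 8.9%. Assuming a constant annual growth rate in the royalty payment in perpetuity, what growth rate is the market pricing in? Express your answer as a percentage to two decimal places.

P = D₀(1+g)/(r−g) ⇒ P(r−g) = D₀(1+g) ⇒ g(P+D₀) = P·r − D₀
g = (P·r − D₀)/(P + D₀) = (817,178.51×0.089 − 39,300.00) / (817,178.51 + 39,300.00) = 0.039031

3.90%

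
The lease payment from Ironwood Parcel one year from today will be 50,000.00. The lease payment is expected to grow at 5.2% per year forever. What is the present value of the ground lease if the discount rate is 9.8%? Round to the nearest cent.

1086956.52

Growing perpetuity: P = D₁ / (r − g) = 50,000.0000 / (0.098 − 0.052) = 1,086,956.52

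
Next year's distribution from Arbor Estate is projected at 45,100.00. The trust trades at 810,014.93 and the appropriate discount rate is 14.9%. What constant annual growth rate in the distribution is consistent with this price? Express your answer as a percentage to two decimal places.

9.33%

P = D₁/(r−g) ⇒ g = r − D₁/P = 0.149 − 45,100.00/810,014.93 = 0.093322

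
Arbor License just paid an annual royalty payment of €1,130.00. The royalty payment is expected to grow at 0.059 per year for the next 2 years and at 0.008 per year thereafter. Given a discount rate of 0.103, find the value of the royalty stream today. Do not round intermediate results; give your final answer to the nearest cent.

D_1 = 1196.67000
D_2 = 1267.27353
Terminal value at year 2: TV = D_2×(1+g_2)/(r−g_2) = 1277.41172/0.095 = 13446.43914
P_0 = D_1/(1+r)^1 + D_2/(1+r)^2 + TV/(1+r)^2
    = 1084.92294 + 1041.64405 + 11052.39164 = 13178.95863

€13178.96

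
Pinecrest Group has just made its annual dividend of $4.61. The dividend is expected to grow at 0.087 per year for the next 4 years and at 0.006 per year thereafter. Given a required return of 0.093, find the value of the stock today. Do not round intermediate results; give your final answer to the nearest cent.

$70.33

D_1 = 5.01107
D_2 = 5.44703
D_3 = 5.92092
D_4 = 6.43605
Terminal value at year 4: TV = D_4×(1+g_2)/(r−g_2) = 6.47466/0.087 = 74.42140
P_0 = D_1/(1+r)^1 + D_2/(1+r)^2 + D_3/(1+r)^3 + D_4/(1+r)^4 + TV/(1+r)^4
    = 4.58469 + 4.55953 + 4.53450 + 4.50960 + 52.14554 = 70.33386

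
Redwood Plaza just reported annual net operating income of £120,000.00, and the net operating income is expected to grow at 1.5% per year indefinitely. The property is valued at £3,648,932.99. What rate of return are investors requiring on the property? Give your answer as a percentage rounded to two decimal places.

D₁ = £120,000.00 × 1.015 = £121,800.0000
P = D₁/(r − g) ⇒ r = D₁/P + g = £121,800.0000/£3,648,932.99 + 0.015 = 0.033380 + 0.015 = 0.048380

4.84%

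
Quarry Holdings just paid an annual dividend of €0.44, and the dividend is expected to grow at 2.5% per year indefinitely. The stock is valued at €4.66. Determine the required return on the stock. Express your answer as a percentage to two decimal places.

D₁ = €0.44 × 1.025 = €0.4510
P = D₁/(r − g) ⇒ r = D₁/P + g = €0.4510/€4.66 + 0.025 = 0.096781 + 0.025 = 0.121781

12.18%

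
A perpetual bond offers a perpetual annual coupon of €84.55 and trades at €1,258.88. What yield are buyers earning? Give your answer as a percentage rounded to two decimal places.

P = C/r ⇒ r = C/P = €84.55/€1,258.88 = 0.067163

6.72%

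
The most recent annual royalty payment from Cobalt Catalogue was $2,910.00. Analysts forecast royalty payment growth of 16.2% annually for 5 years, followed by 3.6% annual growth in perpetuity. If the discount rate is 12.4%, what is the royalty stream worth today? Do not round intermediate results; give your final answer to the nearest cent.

$56548.66

D_1 = 3381.42000
D_2 = 3929.21004
D_3 = 4565.74207
D_4 = 5305.39228
D_5 = 6164.86583
Terminal value at year 5: TV = D_5×(1+g_2)/(r−g_2) = 6386.80100/0.088 = 72577.28410
P_0 = D_1/(1+r)^1 + D_2/(1+r)^2 + D_3/(1+r)^3 + D_4/(1+r)^4 + D_5/(1+r)^5 + TV/(1+r)^5
    = 3008.38078 + 3110.08761 + 3215.23292 + 3323.93296 + 3436.30792 + 40454.71597 = 56548.65816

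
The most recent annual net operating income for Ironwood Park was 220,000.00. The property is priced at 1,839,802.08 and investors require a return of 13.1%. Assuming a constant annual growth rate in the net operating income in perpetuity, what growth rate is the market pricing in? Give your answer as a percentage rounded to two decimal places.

P = D₀(1+g)/(r−g) ⇒ P(r−g) = D₀(1+g) ⇒ g(P+D₀) = P·r − D₀
g = (P·r − D₀)/(P + D₀) = (1,839,802.08×0.131 − 220,000.00) / (1,839,802.08 + 220,000.00) = 0.010202

1.02%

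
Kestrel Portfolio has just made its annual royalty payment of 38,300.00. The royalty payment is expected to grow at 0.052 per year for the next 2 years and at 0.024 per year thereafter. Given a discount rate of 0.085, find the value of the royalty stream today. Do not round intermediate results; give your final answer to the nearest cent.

D_1 = 40291.60000
D_2 = 42386.76320
Terminal value at year 2: TV = D_2×(1+g_2)/(r−g_2) = 43404.04552/0.061 = 711541.72978
P_0 = D_1/(1+r)^1 + D_2/(1+r)^2 + TV/(1+r)^2
    = 37135.11521 + 36005.66009 + 604422.88414 = 677563.65944

677563.66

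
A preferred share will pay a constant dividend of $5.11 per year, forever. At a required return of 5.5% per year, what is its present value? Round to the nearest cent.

Level perpetuity: PV = C / r = $5.11 / 0.055 = $92.91

$92.91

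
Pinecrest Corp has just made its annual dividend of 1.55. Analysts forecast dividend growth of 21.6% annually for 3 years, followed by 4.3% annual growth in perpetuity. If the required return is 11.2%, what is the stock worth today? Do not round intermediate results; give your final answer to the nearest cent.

D_1 = 1.88480
D_2 = 2.29192
D_3 = 2.78697
Terminal value at year 3: TV = D_3×(1+g_2)/(r−g_2) = 2.90681/0.069 = 42.12769
P_0 = D_1/(1+r)^1 + D_2/(1+r)^2 + D_3/(1+r)^3 + TV/(1+r)^3
    = 1.69496 + 1.85349 + 2.02683 + 30.63750 = 36.21278

36.21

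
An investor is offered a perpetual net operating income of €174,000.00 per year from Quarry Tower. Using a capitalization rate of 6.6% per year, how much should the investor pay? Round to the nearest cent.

€2636363.64

Level perpetuity: PV = C / r = €174,000.00 / 0.066 = €2,636,363.64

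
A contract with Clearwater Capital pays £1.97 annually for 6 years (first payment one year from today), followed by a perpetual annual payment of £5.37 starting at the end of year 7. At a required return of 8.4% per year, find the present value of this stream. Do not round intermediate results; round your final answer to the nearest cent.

PV of 6-year annuity: £1.97 × [1 − (1+0.084)^−6] / 0.084 = 8.99761
Perpetuity value at year 6: £5.37 / 0.084 = 63.92857
PV of perpetuity: 63.92857 / (1+0.084)^6 = 39.40209
Total PV = 8.99761 + 39.40209 = 48.39970

£48.40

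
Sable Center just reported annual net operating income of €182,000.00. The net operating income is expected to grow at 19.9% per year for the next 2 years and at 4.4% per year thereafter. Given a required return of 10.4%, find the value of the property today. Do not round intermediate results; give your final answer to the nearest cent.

€4147591.52

D_1 = 218218.00000
D_2 = 261643.38200
Terminal value at year 2: TV = D_2×(1+g_2)/(r−g_2) = 273155.69081/0.06 = 4552594.84680
P_0 = D_1/(1+r)^1 + D_2/(1+r)^2 + TV/(1+r)^2
    = 197661.23188 + 214670.12412 + 3735260.15970 = 4147591.51570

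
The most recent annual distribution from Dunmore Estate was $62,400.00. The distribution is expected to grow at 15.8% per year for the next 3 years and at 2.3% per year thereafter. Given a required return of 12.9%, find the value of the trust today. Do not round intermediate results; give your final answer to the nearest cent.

D_1 = 72259.20000
D_2 = 83676.15360
D_3 = 96896.98587
Terminal value at year 3: TV = D_3×(1+g_2)/(r−g_2) = 99125.61654/0.106 = 935147.32588
P_0 = D_1/(1+r)^1 + D_2/(1+r)^2 + D_3/(1+r)^3 + TV/(1+r)^3
    = 64002.83437 + 65646.83986 + 67333.07401 + 649827.68592 = 846810.43415

$846810.43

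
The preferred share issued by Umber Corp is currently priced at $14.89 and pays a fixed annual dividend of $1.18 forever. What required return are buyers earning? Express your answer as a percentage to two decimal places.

P = C/r ⇒ r = C/P = $1.18/$14.89 = 0.079248

7.92%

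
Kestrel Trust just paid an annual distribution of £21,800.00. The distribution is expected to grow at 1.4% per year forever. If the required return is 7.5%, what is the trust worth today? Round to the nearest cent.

£362380.33

D₁ = D₀ × (1 + g) = £21,800.00 × 1.014 = £22,105.2000
Growing perpetuity: P = D₁ / (r − g) = £22,105.2000 / (0.075 − 0.014) = £362,380.33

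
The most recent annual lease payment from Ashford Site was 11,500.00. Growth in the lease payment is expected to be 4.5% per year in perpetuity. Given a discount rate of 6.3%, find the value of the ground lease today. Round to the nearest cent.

D₁ = D₀ × (1 + g) = 11,500.00 × 1.045 = 12,017.5000
Growing perpetuity: P = D₁ / (r − g) = 12,017.5000 / (0.063 − 0.045) = 667,638.89

667638.89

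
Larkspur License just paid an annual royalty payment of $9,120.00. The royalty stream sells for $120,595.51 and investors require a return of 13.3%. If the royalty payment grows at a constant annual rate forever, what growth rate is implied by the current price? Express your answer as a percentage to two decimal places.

P = D₀(1+g)/(r−g) ⇒ P(r−g) = D₀(1+g) ⇒ g(P+D₀) = P·r − D₀
g = (P·r − D₀)/(P + D₀) = ($120,595.51×0.133 − $9,120.00) / ($120,595.51 + $9,120.00) = 0.053341

5.33%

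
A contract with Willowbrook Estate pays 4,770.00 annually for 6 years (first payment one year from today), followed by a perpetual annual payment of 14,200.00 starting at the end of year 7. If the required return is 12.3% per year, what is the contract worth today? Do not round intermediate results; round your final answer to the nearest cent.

77003.78

PV of 6-year annuity: 4,770.00 × [1 − (1+0.123)^−6] / 0.123 = 19445.90836
Perpetuity value at year 6: 14,200.00 / 0.123 = 115447.15447
PV of perpetuity: 115447.15447 / (1+0.123)^6 = 57557.86754
Total PV = 19445.90836 + 57557.86754 = 77003.77589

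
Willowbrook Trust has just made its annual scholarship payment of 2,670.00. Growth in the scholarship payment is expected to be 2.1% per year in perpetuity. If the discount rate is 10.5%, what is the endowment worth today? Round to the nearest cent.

32453.21

D₁ = D₀ × (1 + g) = 2,670.00 × 1.021 = 2,726.0700
Growing perpetuity: P = D₁ / (r − g) = 2,726.0700 / (0.105 − 0.021) = 32,453.21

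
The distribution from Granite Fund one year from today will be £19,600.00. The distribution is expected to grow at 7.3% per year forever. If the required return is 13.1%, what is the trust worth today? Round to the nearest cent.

£337931.03

Growing perpetuity: P = D₁ / (r − g) = £19,600.0000 / (0.131 − 0.073) = £337,931.03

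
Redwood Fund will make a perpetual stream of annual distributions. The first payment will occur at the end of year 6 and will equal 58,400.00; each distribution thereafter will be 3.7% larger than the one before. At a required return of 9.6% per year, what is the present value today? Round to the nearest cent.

Value at end of year 5: C₁ / (r − g) = 58,400.00 / (0.096 − 0.037) = 989,830.5085
Discount to today: PV = 989,830.5085 / (1 + 0.096)^5 = 989,830.5085 / 1.581440 = 625,904.49

625904.49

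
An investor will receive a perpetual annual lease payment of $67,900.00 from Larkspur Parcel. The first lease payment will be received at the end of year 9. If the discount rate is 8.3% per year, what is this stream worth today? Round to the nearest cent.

Value at end of year 8: C / r = $67,900.00 / 0.083 = $818,072.2892
Discount to today: PV = $818,072.2892 / (1 + 0.083)^8 = $818,072.2892 / 1.892464 = $432,278.89

$432278.89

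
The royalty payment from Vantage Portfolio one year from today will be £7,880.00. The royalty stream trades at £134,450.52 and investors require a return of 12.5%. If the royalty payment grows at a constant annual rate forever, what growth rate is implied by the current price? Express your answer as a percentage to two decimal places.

6.64%

P = D₁/(r−g) ⇒ g = r − D₁/P = 0.125 − £7,880.00/£134,450.52 = 0.066391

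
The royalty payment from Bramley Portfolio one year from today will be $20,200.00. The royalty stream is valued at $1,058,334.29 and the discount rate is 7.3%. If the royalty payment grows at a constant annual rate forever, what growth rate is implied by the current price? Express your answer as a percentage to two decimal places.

P = D₁/(r−g) ⇒ g = r − D₁/P = 0.073 − $20,200.00/$1,058,334.29 = 0.053913

5.39%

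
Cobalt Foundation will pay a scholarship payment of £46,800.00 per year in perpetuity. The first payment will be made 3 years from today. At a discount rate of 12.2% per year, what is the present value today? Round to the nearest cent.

£304719.54

Value at end of year 2: C / r = £46,800.00 / 0.122 = £383,606.5574
Discount to today: PV = £383,606.5574 / (1 + 0.122)^2 = £383,606.5574 / 1.258884 = £304,719.54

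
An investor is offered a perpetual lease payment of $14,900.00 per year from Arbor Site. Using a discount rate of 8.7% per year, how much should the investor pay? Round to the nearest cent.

$171264.37

Level perpetuity: PV = C / r = $14,900.00 / 0.087 = $171,264.37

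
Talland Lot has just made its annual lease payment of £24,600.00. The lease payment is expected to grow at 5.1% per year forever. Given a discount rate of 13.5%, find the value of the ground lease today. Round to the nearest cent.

£307792.86

D₁ = D₀ × (1 + g) = £24,600.00 × 1.051 = £25,854.6000
Growing perpetuity: P = D₁ / (r − g) = £25,854.6000 / (0.135 − 0.051) = £307,792.86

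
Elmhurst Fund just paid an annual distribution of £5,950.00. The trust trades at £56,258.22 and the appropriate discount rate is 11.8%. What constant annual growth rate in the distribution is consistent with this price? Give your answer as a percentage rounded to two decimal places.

P = D₀(1+g)/(r−g) ⇒ P(r−g) = D₀(1+g) ⇒ g(P+D₀) = P·r − D₀
g = (P·r − D₀)/(P + D₀) = (£56,258.22×0.118 − £5,950.00) / (£56,258.22 + £5,950.00) = 0.011067

1.11%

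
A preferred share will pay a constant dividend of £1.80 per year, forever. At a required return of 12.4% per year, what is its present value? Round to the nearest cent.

£14.52

Level perpetuity: PV = C / r = £1.80 / 0.124 = £14.52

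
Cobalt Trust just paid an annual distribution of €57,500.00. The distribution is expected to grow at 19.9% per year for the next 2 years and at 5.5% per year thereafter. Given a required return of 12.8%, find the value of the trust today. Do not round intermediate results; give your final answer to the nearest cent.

€1064981.78

D_1 = 68942.50000
D_2 = 82662.05750
Terminal value at year 2: TV = D_2×(1+g_2)/(r−g_2) = 87208.47066/0.073 = 1194636.58442
P_0 = D_1/(1+r)^1 + D_2/(1+r)^2 + TV/(1+r)^2
    = 61119.23759 + 64966.28180 + 938896.26435 = 1064981.78374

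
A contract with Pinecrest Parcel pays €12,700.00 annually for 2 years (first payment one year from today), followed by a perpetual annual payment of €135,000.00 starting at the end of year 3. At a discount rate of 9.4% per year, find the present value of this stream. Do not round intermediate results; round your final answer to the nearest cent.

PV of 2-year annuity: €12,700.00 × [1 − (1+0.094)^−2] / 0.094 = 22220.08696
Perpetuity value at year 2: €135,000.00 / 0.094 = 1436170.21277
PV of perpetuity: 1436170.21277 / (1+0.094)^2 = 1199972.43797
Total PV = 22220.08696 + 1199972.43797 = 1222192.52493

€1222192.52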